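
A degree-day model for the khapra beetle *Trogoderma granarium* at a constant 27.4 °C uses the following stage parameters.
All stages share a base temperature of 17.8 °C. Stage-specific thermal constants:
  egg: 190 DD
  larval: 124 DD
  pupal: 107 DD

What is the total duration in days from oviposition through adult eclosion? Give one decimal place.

43.9 days

Daily accumulation at 27.4 °C = 27.4 − 17.8 = 9.6 DD/day.
Total K = 190 + 124 + 107 = 421 DD.
Total duration = 421 / 9.6 = 43.854 ≈ 43.9 days.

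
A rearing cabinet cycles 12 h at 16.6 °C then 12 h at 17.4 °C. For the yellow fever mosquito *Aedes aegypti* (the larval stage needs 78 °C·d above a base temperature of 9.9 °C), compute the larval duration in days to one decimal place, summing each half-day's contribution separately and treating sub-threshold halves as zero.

Day half: max(0, 16.6 − 9.9) × 0.5 = 6.7 × 0.5 = 3.35 DD.
Night half: max(0, 17.4 − 9.9) × 0.5 = 7.5 × 0.5 = 3.75 DD.
Per 24 h: 7.10 DD/day.
Duration = 78 / 7.10 = 10.986 ≈ 11.0 days.

11.0 days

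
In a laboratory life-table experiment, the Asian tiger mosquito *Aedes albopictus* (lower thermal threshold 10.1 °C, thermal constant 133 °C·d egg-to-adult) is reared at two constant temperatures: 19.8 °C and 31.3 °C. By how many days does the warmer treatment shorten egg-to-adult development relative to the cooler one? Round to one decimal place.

7.4 days

At 19.8 °C: 133 / (19.8 − 10.1) = 133 / 9.7 = 13.711 d.
At 31.3 °C: 133 / (31.3 − 10.1) = 133 / 21.2 = 6.274 d.
Difference = |13.711 − 6.274| = 7.438 ≈ 7.4 days.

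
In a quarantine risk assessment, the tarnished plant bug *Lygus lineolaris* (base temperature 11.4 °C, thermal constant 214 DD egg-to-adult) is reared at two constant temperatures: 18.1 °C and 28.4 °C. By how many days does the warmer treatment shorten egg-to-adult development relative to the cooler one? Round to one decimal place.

19.4 days

At 18.1 °C: 214 / (18.1 − 11.4) = 214 / 6.7 = 31.940 d.
At 28.4 °C: 214 / (28.4 − 11.4) = 214 / 17.0 = 12.588 d.
Difference = |31.940 − 12.588| = 19.352 ≈ 19.4 days.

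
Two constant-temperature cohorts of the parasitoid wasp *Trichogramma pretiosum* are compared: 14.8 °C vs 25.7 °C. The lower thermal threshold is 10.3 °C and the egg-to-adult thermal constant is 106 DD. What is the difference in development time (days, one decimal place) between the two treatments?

16.7 days

At 14.8 °C: 106 / (14.8 − 10.3) = 106 / 4.5 = 23.556 d.
At 25.7 °C: 106 / (25.7 − 10.3) = 106 / 15.4 = 6.883 d.
Difference = |23.556 − 6.883| = 16.672 ≈ 16.7 days.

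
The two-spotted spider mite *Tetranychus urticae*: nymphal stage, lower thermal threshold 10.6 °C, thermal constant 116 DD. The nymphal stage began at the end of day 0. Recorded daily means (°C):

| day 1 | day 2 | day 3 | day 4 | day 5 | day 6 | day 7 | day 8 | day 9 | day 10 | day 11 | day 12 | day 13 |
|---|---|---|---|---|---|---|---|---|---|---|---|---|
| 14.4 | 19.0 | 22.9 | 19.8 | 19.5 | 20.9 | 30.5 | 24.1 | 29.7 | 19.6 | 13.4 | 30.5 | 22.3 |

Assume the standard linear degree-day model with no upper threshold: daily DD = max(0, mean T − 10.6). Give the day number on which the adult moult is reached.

Daily DD above 10.6 °C: 3.8, 8.4, 12.3, 9.2, 8.9, 10.3, 19.9, 13.5, 19.1, 9.0, 2.8, 19.9, 11.7.
Cumulative: 3.8, 12.2, 24.5, 33.7, 42.6, 52.9, 72.8, 86.3, 105.4, 114.4, 117.2, 137.1, 148.8.
The total first reaches 116 DD on day 11.

day 11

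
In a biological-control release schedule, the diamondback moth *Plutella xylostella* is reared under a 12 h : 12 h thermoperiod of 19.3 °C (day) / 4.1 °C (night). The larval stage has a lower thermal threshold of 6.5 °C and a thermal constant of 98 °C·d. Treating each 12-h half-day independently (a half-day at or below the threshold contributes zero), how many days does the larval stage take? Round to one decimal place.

15.3 days

Day half: max(0, 19.3 − 6.5) × 0.5 = 12.8 × 0.5 = 6.40 DD.
Night half: max(0, 4.1 − 6.5) × 0.5 = 0.0 × 0.5 = 0.00 DD.
Per 24 h: 6.40 DD/day.
Duration = 98 / 6.40 = 15.312 ≈ 15.3 days.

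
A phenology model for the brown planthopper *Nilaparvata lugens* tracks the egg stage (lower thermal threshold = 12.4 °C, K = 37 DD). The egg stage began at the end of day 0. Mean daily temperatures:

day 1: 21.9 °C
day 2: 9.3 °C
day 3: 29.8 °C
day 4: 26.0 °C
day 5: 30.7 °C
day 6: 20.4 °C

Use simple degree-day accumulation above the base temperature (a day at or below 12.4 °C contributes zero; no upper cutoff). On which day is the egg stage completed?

day 4

Daily DD above 12.4 °C: 9.5, 0.0, 17.4, 13.6, 18.3, 8.0.
Cumulative: 9.5, 9.5, 26.9, 40.5, 58.8, 66.8.
The total first reaches 37 DD on day 4.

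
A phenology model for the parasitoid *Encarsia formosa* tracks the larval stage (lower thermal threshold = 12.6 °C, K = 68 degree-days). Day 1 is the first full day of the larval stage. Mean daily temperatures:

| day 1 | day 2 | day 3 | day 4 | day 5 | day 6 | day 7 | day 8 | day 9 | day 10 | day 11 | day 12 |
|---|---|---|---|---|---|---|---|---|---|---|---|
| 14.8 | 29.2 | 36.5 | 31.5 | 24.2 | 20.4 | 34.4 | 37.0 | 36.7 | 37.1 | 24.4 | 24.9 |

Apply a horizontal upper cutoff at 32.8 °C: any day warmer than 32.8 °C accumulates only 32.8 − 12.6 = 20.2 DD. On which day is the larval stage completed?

Daily DD above 12.6 °C (capped at 20.2): 2.2, 16.6, 20.2, 18.9, 11.6, 7.8, 20.2, 20.2, 20.2, 20.2, 11.8, 12.3.
Cumulative: 2.2, 18.8, 39.0, 57.9, 69.5, 77.3, 97.5, 117.7, 137.9, 158.1, 169.9, 182.2.
The total first reaches 68 DD on day 5.

day 5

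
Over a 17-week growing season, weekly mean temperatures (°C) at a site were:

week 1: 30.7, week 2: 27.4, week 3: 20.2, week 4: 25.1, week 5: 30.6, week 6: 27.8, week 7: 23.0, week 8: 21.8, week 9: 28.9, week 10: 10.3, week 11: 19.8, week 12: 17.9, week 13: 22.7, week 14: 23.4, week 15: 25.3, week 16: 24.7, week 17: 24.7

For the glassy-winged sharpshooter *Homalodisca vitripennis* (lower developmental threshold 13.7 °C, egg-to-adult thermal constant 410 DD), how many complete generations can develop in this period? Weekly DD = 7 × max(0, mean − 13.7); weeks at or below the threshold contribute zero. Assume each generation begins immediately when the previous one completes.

2 generations

Weekly DD (7 × max(0, T̄ − 13.7)): 119.0, 95.9, 45.5, 79.8, 118.3, 98.7, 65.1, 56.7, 106.4, 0.0, 42.7, 29.4, 63.0, 67.9, 81.2, 77.0, 77.0.
Season total = 1223.6 DD.
Complete generations = ⌊1223.6 / 410⌋ = 2.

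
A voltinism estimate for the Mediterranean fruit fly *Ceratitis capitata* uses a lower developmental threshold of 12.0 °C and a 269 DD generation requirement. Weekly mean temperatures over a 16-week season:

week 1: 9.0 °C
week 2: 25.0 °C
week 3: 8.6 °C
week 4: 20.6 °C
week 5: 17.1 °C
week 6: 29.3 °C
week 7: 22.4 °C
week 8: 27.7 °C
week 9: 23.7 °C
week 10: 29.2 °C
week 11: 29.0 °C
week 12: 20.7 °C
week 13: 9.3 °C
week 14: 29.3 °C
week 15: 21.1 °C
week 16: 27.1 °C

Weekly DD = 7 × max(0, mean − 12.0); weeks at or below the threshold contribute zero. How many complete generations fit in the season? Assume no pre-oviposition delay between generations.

4 generations

Weekly DD (7 × max(0, T̄ − 12.0)): 0.0, 91.0, 0.0, 60.2, 35.7, 121.1, 72.8, 109.9, 81.9, 120.4, 119.0, 60.9, 0.0, 121.1, 63.7, 105.7.
Season total = 1163.4 DD.
Complete generations = ⌊1163.4 / 269⌋ = 4.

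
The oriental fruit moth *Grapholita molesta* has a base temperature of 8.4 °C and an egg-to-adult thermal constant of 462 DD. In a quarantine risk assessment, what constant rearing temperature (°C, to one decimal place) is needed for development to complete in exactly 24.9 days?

27.0 °C

Required daily accumulation = 462 / 24.9 = 18.554 DD/day.
T = T_base + 18.554 = 8.4 + 18.554 = 26.954 ≈ 27.0 °C.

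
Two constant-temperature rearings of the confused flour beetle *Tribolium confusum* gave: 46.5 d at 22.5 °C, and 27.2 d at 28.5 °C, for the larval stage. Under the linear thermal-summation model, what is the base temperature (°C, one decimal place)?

14.0 °C

Linear rate model ⇒ the product D·(T − T_b) is constant across temperatures.
46.5·(22.5 − T_b) = 27.2·(28.5 − T_b)
T_b = (46.5·22.5 − 27.2·28.5) / (46.5 − 27.2) = 271.05 / 19.3 = 14.044 °C ≈ 14.0 °C.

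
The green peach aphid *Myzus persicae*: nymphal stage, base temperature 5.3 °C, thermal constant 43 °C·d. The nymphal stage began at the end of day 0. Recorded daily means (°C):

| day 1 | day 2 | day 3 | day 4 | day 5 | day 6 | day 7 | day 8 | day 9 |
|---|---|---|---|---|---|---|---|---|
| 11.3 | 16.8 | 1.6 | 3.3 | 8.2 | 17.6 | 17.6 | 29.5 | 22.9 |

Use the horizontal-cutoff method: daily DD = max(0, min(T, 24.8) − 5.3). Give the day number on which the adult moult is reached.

day 7

Daily DD above 5.3 °C (capped at 19.5): 6.0, 11.5, 0.0, 0.0, 2.9, 12.3, 12.3, 19.5, 17.6.
Cumulative: 6.0, 17.5, 17.5, 17.5, 20.4, 32.7, 45.0, 64.5, 82.1.
The total first reaches 43 DD on day 7.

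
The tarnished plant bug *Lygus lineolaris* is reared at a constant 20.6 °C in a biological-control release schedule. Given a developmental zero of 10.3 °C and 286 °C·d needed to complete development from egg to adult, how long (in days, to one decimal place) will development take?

Daily accumulation = 20.6 − 10.3 = 10.3 DD/day.
Duration = 286 / 10.3 = 27.767 ≈ 27.8 days.

27.8 days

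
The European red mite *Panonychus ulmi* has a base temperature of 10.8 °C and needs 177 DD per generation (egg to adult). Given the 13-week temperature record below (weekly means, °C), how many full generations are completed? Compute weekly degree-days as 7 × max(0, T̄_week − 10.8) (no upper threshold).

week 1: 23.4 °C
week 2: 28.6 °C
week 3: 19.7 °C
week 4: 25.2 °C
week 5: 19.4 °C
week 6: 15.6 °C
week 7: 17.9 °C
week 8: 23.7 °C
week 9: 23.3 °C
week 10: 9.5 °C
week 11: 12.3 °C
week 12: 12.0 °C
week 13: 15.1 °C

4 generations

Weekly DD (7 × max(0, T̄ − 10.8)): 88.2, 124.6, 62.3, 100.8, 60.2, 33.6, 49.7, 90.3, 87.5, 0.0, 10.5, 8.4, 30.1.
Season total = 746.2 DD.
Complete generations = ⌊746.2 / 177⌋ = 4.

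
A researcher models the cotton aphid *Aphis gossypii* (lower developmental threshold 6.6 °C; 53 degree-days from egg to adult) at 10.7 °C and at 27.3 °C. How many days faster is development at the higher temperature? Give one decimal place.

At 10.7 °C: 53 / (10.7 − 6.6) = 53 / 4.1 = 12.927 d.
At 27.3 °C: 53 / (27.3 − 6.6) = 53 / 20.7 = 2.560 d.
Difference = |12.927 − 2.560| = 10.366 ≈ 10.4 days.

10.4 days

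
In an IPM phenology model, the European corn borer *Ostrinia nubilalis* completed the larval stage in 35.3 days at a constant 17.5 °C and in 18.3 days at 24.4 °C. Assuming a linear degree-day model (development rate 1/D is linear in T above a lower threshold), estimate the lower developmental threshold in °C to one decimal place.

Linear rate model ⇒ the product D·(T − T_b) is constant across temperatures.
35.3·(17.5 − T_b) = 18.3·(24.4 − T_b)
T_b = (35.3·17.5 − 18.3·24.4) / (35.3 − 18.3) = 171.23 / 17.0 = 10.072 °C ≈ 10.1 °C.

10.1 °C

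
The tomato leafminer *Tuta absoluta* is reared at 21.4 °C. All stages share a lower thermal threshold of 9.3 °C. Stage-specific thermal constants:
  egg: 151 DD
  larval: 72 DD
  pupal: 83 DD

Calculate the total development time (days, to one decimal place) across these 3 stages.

25.3 days

Daily accumulation at 21.4 °C = 21.4 − 9.3 = 12.1 DD/day.
Total K = 151 + 72 + 83 = 306 DD.
Total duration = 306 / 12.1 = 25.289 ≈ 25.3 days.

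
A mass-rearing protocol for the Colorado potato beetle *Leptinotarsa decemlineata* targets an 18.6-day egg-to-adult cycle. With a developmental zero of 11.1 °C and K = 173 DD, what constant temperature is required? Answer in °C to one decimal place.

20.4 °C

Required daily accumulation = 173 / 18.6 = 9.301 DD/day.
T = T_base + 9.301 = 11.1 + 9.301 = 20.401 ≈ 20.4 °C.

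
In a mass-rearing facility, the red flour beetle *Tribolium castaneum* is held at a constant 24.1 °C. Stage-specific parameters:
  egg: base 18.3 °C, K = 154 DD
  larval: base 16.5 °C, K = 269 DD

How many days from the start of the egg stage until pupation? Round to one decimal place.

61.9 days

egg: 154 / (24.1 − 18.3) = 154 / 5.8 = 26.552 d.
larval: 269 / (24.1 − 16.5) = 269 / 7.6 = 35.395 d.
Sum = 61.946 ≈ 61.9 days.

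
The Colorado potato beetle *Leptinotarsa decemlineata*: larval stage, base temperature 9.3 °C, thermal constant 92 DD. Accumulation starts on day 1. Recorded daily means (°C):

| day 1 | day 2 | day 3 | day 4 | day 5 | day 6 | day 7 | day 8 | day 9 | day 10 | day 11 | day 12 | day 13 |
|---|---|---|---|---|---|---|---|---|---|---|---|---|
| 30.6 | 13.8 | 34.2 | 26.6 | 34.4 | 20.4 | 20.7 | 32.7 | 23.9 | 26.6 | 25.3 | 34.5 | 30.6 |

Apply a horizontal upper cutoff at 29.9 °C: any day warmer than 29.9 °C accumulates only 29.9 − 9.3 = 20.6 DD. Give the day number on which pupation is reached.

Daily DD above 9.3 °C (capped at 20.6): 20.6, 4.5, 20.6, 17.3, 20.6, 11.1, 11.4, 20.6, 14.6, 17.3, 16.0, 20.6, 20.6.
Cumulative: 20.6, 25.1, 45.7, 63.0, 83.6, 94.7, 106.1, 126.7, 141.3, 158.6, 174.6, 195.2, 215.8.
The total first reaches 92 DD on day 6.

day 6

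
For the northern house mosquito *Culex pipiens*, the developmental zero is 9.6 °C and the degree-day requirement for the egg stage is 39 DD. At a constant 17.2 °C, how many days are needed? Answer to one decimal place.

5.1 days

Daily accumulation = 17.2 − 9.6 = 7.6 DD/day.
Duration = 39 / 7.6 = 5.132 ≈ 5.1 days.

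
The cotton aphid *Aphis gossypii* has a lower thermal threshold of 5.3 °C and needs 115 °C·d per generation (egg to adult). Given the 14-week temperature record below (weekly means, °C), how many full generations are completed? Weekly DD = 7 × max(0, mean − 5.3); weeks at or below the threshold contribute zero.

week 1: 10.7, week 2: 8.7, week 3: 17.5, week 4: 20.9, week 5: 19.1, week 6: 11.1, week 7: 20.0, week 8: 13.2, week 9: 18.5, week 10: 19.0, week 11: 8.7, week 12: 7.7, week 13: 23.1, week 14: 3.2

Weekly DD (7 × max(0, T̄ − 5.3)): 37.8, 23.8, 85.4, 109.2, 96.6, 40.6, 102.9, 55.3, 92.4, 95.9, 23.8, 16.8, 124.6, 0.0.
Season total = 905.1 DD.
Complete generations = ⌊905.1 / 115⌋ = 7.

7 generations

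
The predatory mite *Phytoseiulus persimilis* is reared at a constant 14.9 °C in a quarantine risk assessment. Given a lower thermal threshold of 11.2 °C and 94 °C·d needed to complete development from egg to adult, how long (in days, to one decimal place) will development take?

25.4 days

Daily accumulation = 14.9 − 11.2 = 3.7 DD/day.
Duration = 94 / 3.7 = 25.405 ≈ 25.4 days.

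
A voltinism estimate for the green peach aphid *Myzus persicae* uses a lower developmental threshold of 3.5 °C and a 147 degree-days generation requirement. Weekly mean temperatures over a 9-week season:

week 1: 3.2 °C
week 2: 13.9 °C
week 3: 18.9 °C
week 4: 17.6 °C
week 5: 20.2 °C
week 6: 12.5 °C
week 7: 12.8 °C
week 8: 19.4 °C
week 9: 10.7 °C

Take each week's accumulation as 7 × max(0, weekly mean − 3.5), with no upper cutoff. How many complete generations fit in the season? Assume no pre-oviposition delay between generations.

Weekly DD (7 × max(0, T̄ − 3.5)): 0.0, 72.8, 107.8, 98.7, 116.9, 63.0, 65.1, 111.3, 50.4.
Season total = 686.0 DD.
Complete generations = ⌊686.0 / 147⌋ = 4.

4 generations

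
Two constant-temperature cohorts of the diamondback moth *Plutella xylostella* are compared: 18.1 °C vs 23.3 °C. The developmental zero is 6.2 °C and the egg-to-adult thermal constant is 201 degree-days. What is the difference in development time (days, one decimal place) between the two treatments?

At 18.1 °C: 201 / (18.1 − 6.2) = 201 / 11.9 = 16.891 d.
At 23.3 °C: 201 / (23.3 − 6.2) = 201 / 17.1 = 11.754 d.
Difference = |16.891 − 11.754| = 5.136 ≈ 5.1 days.

5.1 days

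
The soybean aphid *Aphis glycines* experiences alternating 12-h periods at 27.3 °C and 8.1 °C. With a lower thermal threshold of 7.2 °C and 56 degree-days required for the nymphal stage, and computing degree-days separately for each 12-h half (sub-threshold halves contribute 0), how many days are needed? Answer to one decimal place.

5.3 days

Day half: max(0, 27.3 − 7.2) × 0.5 = 20.1 × 0.5 = 10.05 DD.
Night half: max(0, 8.1 − 7.2) × 0.5 = 0.9 × 0.5 = 0.45 DD.
Per 24 h: 10.50 DD/day.
Duration = 56 / 10.50 = 5.333 ≈ 5.3 days.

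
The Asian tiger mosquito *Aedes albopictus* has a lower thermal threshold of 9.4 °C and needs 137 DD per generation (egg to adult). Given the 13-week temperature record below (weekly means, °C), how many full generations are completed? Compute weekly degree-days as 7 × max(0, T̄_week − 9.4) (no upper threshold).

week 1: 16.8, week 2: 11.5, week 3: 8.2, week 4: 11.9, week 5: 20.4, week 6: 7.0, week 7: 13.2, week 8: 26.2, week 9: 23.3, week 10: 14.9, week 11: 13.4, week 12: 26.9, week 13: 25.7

5 generations

Weekly DD (7 × max(0, T̄ − 9.4)): 51.8, 14.7, 0.0, 17.5, 77.0, 0.0, 26.6, 117.6, 97.3, 38.5, 28.0, 122.5, 114.1.
Season total = 705.6 DD.
Complete generations = ⌊705.6 / 137⌋ = 5.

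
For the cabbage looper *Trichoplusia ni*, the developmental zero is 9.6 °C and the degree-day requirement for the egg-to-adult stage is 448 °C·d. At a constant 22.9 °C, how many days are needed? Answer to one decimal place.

33.7 days

Daily accumulation = 22.9 − 9.6 = 13.3 DD/day.
Duration = 448 / 13.3 = 33.684 ≈ 33.7 days.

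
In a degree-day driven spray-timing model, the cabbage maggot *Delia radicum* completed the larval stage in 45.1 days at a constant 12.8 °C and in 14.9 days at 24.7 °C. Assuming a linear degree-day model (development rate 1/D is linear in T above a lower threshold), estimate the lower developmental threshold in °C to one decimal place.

6.9 °C

Linear rate model ⇒ the product D·(T − T_b) is constant across temperatures.
45.1·(12.8 − T_b) = 14.9·(24.7 − T_b)
T_b = (45.1·12.8 − 14.9·24.7) / (45.1 − 14.9) = 209.25 / 30.2 = 6.929 °C ≈ 6.9 °C.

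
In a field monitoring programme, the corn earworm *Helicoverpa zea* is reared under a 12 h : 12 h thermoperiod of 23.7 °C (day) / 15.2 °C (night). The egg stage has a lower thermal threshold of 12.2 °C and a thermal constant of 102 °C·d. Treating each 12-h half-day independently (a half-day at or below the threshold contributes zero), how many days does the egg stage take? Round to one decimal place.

Day half: max(0, 23.7 − 12.2) × 0.5 = 11.5 × 0.5 = 5.75 DD.
Night half: max(0, 15.2 − 12.2) × 0.5 = 3.0 × 0.5 = 1.50 DD.
Per 24 h: 7.25 DD/day.
Duration = 102 / 7.25 = 14.069 ≈ 14.1 days.

14.1 days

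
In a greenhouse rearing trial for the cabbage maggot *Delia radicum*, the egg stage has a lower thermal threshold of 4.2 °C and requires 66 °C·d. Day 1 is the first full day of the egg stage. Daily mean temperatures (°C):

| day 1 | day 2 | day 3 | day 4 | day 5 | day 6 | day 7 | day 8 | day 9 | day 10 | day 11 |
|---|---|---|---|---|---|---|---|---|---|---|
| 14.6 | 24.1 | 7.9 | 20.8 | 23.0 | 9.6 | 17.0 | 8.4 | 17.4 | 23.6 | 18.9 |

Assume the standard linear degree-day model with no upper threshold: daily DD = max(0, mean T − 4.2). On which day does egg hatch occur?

Daily DD above 4.2 °C: 10.4, 19.9, 3.7, 16.6, 18.8, 5.4, 12.8, 4.2, 13.2, 19.4, 14.7.
Cumulative: 10.4, 30.3, 34.0, 50.6, 69.4, 74.8, 87.6, 91.8, 105.0, 124.4, 139.1.
The total first reaches 66 DD on day 5.

day 5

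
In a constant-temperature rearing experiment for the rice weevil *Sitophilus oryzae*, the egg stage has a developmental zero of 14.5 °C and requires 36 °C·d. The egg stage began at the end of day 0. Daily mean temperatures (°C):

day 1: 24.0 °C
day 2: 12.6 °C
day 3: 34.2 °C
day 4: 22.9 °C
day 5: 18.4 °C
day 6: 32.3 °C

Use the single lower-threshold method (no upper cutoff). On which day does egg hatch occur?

day 4

Daily DD above 14.5 °C: 9.5, 0.0, 19.7, 8.4, 3.9, 17.8.
Cumulative: 9.5, 9.5, 29.2, 37.6, 41.5, 59.3.
The total first reaches 36 DD on day 4.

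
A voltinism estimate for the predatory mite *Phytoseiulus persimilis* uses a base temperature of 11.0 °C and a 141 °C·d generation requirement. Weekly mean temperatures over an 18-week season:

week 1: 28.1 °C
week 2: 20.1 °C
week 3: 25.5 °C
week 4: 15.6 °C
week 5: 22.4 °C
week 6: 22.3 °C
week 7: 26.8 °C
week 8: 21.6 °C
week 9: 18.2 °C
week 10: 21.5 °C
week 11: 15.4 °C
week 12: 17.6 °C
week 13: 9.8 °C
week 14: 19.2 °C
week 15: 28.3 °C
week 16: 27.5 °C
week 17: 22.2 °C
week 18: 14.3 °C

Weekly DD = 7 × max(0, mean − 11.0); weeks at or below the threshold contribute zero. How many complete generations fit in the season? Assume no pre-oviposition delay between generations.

Weekly DD (7 × max(0, T̄ − 11.0)): 119.7, 63.7, 101.5, 32.2, 79.8, 79.1, 110.6, 74.2, 50.4, 73.5, 30.8, 46.2, 0.0, 57.4, 121.1, 115.5, 78.4, 23.1.
Season total = 1257.2 DD.
Complete generations = ⌊1257.2 / 141⌋ = 8.

8 generations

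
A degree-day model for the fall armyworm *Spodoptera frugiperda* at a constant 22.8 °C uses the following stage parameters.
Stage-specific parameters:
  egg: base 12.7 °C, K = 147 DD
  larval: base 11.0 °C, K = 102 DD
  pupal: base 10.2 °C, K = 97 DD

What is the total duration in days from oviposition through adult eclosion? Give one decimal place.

30.9 days

egg: 147 / (22.8 − 12.7) = 147 / 10.1 = 14.554 d.
larval: 102 / (22.8 − 11.0) = 102 / 11.8 = 8.644 d.
pupal: 97 / (22.8 − 10.2) = 97 / 12.6 = 7.698 d.
Sum = 30.897 ≈ 30.9 days.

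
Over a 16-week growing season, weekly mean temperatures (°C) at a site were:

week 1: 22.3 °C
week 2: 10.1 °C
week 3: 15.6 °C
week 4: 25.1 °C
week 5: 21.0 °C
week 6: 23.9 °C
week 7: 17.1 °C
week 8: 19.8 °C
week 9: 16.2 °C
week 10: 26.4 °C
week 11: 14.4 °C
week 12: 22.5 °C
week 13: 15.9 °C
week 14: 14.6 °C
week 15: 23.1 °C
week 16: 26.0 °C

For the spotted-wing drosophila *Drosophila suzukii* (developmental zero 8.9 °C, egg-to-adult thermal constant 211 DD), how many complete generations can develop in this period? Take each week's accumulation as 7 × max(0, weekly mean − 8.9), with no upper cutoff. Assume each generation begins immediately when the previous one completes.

5 generations

Weekly DD (7 × max(0, T̄ − 8.9)): 93.8, 8.4, 46.9, 113.4, 84.7, 105.0, 57.4, 76.3, 51.1, 122.5, 38.5, 95.2, 49.0, 39.9, 99.4, 119.7.
Season total = 1201.2 DD.
Complete generations = ⌊1201.2 / 211⌋ = 5.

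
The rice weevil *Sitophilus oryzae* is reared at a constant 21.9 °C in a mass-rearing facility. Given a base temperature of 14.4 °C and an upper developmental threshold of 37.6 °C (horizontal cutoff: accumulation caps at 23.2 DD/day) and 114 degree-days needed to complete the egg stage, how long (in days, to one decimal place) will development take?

15.2 days

Daily accumulation = 21.9 − 14.4 = 7.5 DD/day.
Duration = 114 / 7.5 = 15.200 ≈ 15.2 days.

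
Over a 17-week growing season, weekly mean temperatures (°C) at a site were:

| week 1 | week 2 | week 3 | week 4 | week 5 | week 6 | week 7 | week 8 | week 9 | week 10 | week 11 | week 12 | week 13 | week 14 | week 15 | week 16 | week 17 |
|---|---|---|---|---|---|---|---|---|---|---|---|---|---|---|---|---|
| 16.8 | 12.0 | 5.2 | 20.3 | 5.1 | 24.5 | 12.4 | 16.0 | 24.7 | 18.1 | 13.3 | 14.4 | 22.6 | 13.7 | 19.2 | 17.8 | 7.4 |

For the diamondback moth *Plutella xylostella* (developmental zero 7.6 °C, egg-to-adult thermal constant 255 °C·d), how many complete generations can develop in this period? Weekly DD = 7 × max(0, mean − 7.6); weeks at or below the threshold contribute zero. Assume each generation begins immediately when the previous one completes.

3 generations

Weekly DD (7 × max(0, T̄ − 7.6)): 64.4, 30.8, 0.0, 88.9, 0.0, 118.3, 33.6, 58.8, 119.7, 73.5, 39.9, 47.6, 105.0, 42.7, 81.2, 71.4, 0.0.
Season total = 975.8 DD.
Complete generations = ⌊975.8 / 255⌋ = 3.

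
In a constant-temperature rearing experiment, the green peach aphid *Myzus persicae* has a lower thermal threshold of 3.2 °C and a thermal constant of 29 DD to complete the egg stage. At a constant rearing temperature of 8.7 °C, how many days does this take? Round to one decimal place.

5.3 days

Daily accumulation = 8.7 − 3.2 = 5.5 DD/day.
Duration = 29 / 5.5 = 5.273 ≈ 5.3 days.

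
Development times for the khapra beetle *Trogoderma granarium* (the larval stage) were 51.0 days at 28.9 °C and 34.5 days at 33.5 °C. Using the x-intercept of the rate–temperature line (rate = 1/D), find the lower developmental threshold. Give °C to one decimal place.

Linear rate model ⇒ the product D·(T − T_b) is constant across temperatures.
51.0·(28.9 − T_b) = 34.5·(33.5 − T_b)
T_b = (51.0·28.9 − 34.5·33.5) / (51.0 − 34.5) = 318.15 / 16.5 = 19.282 °C ≈ 19.3 °C.

19.3 °C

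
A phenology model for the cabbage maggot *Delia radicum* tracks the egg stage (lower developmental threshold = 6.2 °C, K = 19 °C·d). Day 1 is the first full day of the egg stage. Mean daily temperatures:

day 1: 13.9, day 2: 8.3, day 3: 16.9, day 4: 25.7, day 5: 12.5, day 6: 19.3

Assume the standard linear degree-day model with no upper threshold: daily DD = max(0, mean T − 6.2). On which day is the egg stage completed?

Daily DD above 6.2 °C: 7.7, 2.1, 10.7, 19.5, 6.3, 13.1.
Cumulative: 7.7, 9.8, 20.5, 40.0, 46.3, 59.4.
The total first reaches 19 DD on day 3.

day 3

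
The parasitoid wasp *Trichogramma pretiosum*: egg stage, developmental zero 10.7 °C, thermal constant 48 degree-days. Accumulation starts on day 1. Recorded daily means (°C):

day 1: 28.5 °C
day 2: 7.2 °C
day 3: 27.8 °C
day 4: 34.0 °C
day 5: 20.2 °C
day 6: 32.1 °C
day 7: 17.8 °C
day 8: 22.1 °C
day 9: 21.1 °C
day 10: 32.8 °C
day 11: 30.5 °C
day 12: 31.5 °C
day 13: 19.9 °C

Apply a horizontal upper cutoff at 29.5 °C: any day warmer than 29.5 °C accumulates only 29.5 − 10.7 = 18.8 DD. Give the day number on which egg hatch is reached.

Daily DD above 10.7 °C (capped at 18.8): 17.8, 0.0, 17.1, 18.8, 9.5, 18.8, 7.1, 11.4, 10.4, 18.8, 18.8, 18.8, 9.2.
Cumulative: 17.8, 17.8, 34.9, 53.7, 63.2, 82.0, 89.1, 100.5, 110.9, 129.7, 148.5, 167.3, 176.5.
The total first reaches 48 DD on day 4.

day 4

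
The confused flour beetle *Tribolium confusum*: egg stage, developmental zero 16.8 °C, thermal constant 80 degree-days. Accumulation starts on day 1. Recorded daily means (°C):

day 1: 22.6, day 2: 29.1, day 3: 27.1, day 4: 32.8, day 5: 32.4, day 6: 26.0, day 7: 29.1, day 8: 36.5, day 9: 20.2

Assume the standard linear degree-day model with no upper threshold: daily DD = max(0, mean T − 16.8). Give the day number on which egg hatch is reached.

Daily DD above 16.8 °C: 5.8, 12.3, 10.3, 16.0, 15.6, 9.2, 12.3, 19.7, 3.4.
Cumulative: 5.8, 18.1, 28.4, 44.4, 60.0, 69.2, 81.5, 101.2, 104.6.
The total first reaches 80 DD on day 7.

day 7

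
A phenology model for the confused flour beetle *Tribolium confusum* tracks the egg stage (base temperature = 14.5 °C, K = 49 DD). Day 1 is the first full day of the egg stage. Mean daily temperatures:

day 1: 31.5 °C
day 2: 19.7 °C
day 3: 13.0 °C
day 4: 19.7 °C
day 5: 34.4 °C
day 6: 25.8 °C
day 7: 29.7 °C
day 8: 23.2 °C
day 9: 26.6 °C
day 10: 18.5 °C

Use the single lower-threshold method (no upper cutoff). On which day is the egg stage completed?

Daily DD above 14.5 °C: 17.0, 5.2, 0.0, 5.2, 19.9, 11.3, 15.2, 8.7, 12.1, 4.0.
Cumulative: 17.0, 22.2, 22.2, 27.4, 47.3, 58.6, 73.8, 82.5, 94.6, 98.6.
The total first reaches 49 DD on day 6.

day 6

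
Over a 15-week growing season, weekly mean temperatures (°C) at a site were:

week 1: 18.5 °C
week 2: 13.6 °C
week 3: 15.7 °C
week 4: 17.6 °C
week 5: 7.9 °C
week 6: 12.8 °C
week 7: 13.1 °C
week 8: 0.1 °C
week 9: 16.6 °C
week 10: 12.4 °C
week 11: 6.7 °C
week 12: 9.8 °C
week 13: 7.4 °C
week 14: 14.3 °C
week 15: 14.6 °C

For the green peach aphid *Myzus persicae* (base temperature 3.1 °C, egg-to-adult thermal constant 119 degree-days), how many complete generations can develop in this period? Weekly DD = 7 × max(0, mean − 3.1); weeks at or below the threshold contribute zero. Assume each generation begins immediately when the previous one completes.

8 generations

Weekly DD (7 × max(0, T̄ − 3.1)): 107.8, 73.5, 88.2, 101.5, 33.6, 67.9, 70.0, 0.0, 94.5, 65.1, 25.2, 46.9, 30.1, 78.4, 80.5.
Season total = 963.2 DD.
Complete generations = ⌊963.2 / 119⌋ = 8.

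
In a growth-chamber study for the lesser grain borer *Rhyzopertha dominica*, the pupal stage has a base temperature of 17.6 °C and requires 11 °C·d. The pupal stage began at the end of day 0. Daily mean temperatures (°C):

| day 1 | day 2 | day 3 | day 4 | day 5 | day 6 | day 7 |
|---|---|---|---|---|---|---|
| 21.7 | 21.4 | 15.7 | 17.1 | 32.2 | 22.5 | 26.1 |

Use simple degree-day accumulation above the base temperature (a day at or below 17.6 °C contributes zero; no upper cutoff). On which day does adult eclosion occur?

day 5

Daily DD above 17.6 °C: 4.1, 3.8, 0.0, 0.0, 14.6, 4.9, 8.5.
Cumulative: 4.1, 7.9, 7.9, 7.9, 22.5, 27.4, 35.9.
The total first reaches 11 DD on day 5.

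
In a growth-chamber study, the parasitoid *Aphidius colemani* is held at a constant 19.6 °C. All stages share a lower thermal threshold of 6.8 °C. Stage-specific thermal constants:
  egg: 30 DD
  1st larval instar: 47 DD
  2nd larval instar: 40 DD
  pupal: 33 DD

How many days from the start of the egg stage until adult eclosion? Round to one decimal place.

Daily accumulation at 19.6 °C = 19.6 − 6.8 = 12.8 DD/day.
Total K = 30 + 47 + 40 + 33 = 150 DD.
Total duration = 150 / 12.8 = 11.719 ≈ 11.7 days.

11.7 days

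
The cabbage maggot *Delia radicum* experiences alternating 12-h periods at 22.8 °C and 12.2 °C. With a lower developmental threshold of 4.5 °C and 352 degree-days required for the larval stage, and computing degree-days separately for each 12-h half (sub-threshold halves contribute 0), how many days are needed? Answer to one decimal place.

Day half: max(0, 22.8 − 4.5) × 0.5 = 18.3 × 0.5 = 9.15 DD.
Night half: max(0, 12.2 − 4.5) × 0.5 = 7.7 × 0.5 = 3.85 DD.
Per 24 h: 13.00 DD/day.
Duration = 352 / 13.00 = 27.077 ≈ 27.1 days.

27.1 days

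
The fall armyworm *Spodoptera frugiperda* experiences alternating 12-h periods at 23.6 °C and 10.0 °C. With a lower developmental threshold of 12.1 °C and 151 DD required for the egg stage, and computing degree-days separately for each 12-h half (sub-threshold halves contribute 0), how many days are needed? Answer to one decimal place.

26.3 days

Day half: max(0, 23.6 − 12.1) × 0.5 = 11.5 × 0.5 = 5.75 DD.
Night half: max(0, 10.0 − 12.1) × 0.5 = 0.0 × 0.5 = 0.00 DD.
Per 24 h: 5.75 DD/day.
Duration = 151 / 5.75 = 26.261 ≈ 26.3 days.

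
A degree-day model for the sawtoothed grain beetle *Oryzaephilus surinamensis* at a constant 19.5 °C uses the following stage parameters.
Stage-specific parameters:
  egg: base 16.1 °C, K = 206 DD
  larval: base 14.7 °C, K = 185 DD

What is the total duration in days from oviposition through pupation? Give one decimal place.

egg: 206 / (19.5 − 16.1) = 206 / 3.4 = 60.588 d.
larval: 185 / (19.5 − 14.7) = 185 / 4.8 = 38.542 d.
Sum = 99.130 ≈ 99.1 days.

99.1 days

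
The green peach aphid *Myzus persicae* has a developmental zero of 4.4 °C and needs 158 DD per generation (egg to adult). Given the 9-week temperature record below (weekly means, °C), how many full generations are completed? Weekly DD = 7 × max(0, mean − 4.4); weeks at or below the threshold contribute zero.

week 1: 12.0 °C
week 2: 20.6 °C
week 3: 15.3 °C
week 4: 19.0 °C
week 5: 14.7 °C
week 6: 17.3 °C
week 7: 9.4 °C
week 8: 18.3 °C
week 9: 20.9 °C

Weekly DD (7 × max(0, T̄ − 4.4)): 53.2, 113.4, 76.3, 102.2, 72.1, 90.3, 35.0, 97.3, 115.5.
Season total = 755.3 DD.
Complete generations = ⌊755.3 / 158⌋ = 4.

4 generations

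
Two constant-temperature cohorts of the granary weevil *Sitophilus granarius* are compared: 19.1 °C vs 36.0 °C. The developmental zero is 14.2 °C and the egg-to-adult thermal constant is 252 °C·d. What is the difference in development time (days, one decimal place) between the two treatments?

At 19.1 °C: 252 / (19.1 − 14.2) = 252 / 4.9 = 51.429 d.
At 36.0 °C: 252 / (36.0 − 14.2) = 252 / 21.8 = 11.560 d.
Difference = |51.429 − 11.560| = 39.869 ≈ 39.9 days.

39.9 days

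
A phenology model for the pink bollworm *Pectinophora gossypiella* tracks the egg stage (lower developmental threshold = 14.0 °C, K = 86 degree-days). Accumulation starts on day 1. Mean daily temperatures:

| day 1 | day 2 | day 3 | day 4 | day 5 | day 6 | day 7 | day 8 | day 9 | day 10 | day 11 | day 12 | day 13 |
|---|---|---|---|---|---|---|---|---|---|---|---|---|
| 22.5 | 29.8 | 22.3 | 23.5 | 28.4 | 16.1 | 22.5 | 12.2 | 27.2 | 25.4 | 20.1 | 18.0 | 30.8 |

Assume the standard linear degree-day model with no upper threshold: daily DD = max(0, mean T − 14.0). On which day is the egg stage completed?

Daily DD above 14.0 °C: 8.5, 15.8, 8.3, 9.5, 14.4, 2.1, 8.5, 0.0, 13.2, 11.4, 6.1, 4.0, 16.8.
Cumulative: 8.5, 24.3, 32.6, 42.1, 56.5, 58.6, 67.1, 67.1, 80.3, 91.7, 97.8, 101.8, 118.6.
The total first reaches 86 DD on day 10.

day 10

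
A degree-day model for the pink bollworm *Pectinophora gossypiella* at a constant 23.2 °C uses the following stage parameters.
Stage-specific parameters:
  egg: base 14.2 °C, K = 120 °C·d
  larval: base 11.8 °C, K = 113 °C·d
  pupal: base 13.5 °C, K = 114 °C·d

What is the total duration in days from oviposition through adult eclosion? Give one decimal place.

egg: 120 / (23.2 − 14.2) = 120 / 9.0 = 13.333 d.
larval: 113 / (23.2 − 11.8) = 113 / 11.4 = 9.912 d.
pupal: 114 / (23.2 − 13.5) = 114 / 9.7 = 11.753 d.
Sum = 34.998 ≈ 35.0 days.

35.0 days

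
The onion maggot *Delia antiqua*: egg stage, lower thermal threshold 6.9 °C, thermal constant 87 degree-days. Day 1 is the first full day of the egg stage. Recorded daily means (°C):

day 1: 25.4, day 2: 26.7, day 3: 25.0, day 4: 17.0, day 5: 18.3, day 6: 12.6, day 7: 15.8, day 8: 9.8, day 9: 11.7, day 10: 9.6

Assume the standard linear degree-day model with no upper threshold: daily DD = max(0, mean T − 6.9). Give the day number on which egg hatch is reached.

Daily DD above 6.9 °C: 18.5, 19.8, 18.1, 10.1, 11.4, 5.7, 8.9, 2.9, 4.8, 2.7.
Cumulative: 18.5, 38.3, 56.4, 66.5, 77.9, 83.6, 92.5, 95.4, 100.2, 102.9.
The total first reaches 87 DD on day 7.

day 7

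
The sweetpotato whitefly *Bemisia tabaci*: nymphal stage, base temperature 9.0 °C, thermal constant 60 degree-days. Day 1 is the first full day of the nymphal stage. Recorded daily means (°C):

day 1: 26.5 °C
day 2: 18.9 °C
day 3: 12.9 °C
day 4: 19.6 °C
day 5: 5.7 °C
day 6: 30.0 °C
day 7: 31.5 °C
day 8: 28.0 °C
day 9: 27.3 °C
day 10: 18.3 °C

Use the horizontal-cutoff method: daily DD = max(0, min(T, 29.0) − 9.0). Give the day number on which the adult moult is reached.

Daily DD above 9.0 °C (capped at 20.0): 17.5, 9.9, 3.9, 10.6, 0.0, 20.0, 20.0, 19.0, 18.3, 9.3.
Cumulative: 17.5, 27.4, 31.3, 41.9, 41.9, 61.9, 81.9, 100.9, 119.2, 128.5.
The total first reaches 60 DD on day 6.

day 6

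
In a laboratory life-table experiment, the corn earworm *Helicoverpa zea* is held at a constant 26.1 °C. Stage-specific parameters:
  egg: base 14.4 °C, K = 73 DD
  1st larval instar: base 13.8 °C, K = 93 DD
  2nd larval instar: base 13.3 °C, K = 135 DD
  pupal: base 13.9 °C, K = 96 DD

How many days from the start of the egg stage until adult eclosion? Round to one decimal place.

32.2 days

egg: 73 / (26.1 − 14.4) = 73 / 11.7 = 6.239 d.
1st larval instar: 93 / (26.1 − 13.8) = 93 / 12.3 = 7.561 d.
2nd larval instar: 135 / (26.1 − 13.3) = 135 / 12.8 = 10.547 d.
pupal: 96 / (26.1 − 13.9) = 96 / 12.2 = 7.869 d.
Sum = 32.216 ≈ 32.2 days.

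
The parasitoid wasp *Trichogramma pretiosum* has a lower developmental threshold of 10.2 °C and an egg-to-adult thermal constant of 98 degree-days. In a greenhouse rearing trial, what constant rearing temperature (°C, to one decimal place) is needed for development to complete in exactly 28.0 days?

13.7 °C

Required daily accumulation = 98 / 28.0 = 3.500 DD/day.
T = T_base + 3.500 = 10.2 + 3.500 = 13.700 ≈ 13.7 °C.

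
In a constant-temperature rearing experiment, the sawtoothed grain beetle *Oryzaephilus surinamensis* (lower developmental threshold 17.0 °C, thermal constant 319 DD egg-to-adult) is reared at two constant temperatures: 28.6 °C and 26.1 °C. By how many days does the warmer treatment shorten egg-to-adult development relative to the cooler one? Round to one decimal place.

At 28.6 °C: 319 / (28.6 − 17.0) = 319 / 11.6 = 27.500 d.
At 26.1 °C: 319 / (26.1 − 17.0) = 319 / 9.1 = 35.055 d.
Difference = |27.500 − 35.055| = 7.555 ≈ 7.6 days.

7.6 days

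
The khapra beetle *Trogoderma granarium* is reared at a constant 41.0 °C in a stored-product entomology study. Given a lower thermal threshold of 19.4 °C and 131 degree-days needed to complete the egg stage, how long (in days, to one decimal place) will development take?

Daily accumulation = 41.0 − 19.4 = 21.6 DD/day.
Duration = 131 / 21.6 = 6.065 ≈ 6.1 days.

6.1 days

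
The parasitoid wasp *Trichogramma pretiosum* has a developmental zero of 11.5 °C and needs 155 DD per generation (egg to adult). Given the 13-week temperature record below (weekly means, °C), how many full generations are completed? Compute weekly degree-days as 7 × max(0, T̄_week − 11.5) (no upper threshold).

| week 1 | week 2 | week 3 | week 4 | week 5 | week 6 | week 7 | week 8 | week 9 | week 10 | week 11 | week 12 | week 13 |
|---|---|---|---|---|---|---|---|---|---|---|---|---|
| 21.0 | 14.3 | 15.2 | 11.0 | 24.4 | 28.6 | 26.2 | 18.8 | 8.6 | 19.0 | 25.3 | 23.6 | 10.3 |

Weekly DD (7 × max(0, T̄ − 11.5)): 66.5, 19.6, 25.9, 0.0, 90.3, 119.7, 102.9, 51.1, 0.0, 52.5, 96.6, 84.7, 0.0.
Season total = 709.8 DD.
Complete generations = ⌊709.8 / 155⌋ = 4.

4 generations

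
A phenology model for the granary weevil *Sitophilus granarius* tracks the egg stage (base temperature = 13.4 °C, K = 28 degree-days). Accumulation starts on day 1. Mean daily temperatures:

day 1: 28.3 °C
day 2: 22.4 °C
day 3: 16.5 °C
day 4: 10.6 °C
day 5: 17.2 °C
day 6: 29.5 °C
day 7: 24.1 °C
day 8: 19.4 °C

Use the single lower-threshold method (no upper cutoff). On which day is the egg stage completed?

day 5

Daily DD above 13.4 °C: 14.9, 9.0, 3.1, 0.0, 3.8, 16.1, 10.7, 6.0.
Cumulative: 14.9, 23.9, 27.0, 27.0, 30.8, 46.9, 57.6, 63.6.
The total first reaches 28 DD on day 5.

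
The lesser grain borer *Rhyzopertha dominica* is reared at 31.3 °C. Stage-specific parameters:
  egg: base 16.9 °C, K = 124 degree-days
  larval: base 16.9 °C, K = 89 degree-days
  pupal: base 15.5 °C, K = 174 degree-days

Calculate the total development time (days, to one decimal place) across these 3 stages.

25.8 days

egg: 124 / (31.3 − 16.9) = 124 / 14.4 = 8.611 d.
larval: 89 / (31.3 − 16.9) = 89 / 14.4 = 6.181 d.
pupal: 174 / (31.3 − 15.5) = 174 / 15.8 = 11.013 d.
Sum = 25.804 ≈ 25.8 days.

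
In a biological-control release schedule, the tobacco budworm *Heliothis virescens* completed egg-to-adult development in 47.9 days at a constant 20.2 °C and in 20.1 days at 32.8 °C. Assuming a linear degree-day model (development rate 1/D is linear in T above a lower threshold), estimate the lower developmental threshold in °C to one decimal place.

Under the model K = D·(T − T_b), so D₁·(T₁ − T_b) = D₂·(T₂ − T_b).
47.9·(20.2 − T_b) = 20.1·(32.8 − T_b)
T_b = (47.9·20.2 − 20.1·32.8) / (47.9 − 20.1) = 308.30 / 27.8 = 11.090 °C ≈ 11.1 °C.

11.1 °C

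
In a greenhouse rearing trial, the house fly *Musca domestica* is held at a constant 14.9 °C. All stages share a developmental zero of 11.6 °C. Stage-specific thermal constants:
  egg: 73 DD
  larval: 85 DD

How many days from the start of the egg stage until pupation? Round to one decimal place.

47.9 days

Daily accumulation at 14.9 °C = 14.9 − 11.6 = 3.3 DD/day.
Total K = 73 + 85 = 158 DD.
Total duration = 158 / 3.3 = 47.879 ≈ 47.9 days.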